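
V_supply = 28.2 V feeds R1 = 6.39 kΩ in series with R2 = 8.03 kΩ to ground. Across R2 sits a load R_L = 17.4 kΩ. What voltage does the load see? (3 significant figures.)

V_out ≈ 13.0 V

R2 ‖ R_L = (8.03 × 17.4)/(8.03 + 17.4) = 5.494 kΩ.
Then V_out = V_supply · R2'/(R1 + R2') = 28.2 × 5.494/11.88 = 13.04 V.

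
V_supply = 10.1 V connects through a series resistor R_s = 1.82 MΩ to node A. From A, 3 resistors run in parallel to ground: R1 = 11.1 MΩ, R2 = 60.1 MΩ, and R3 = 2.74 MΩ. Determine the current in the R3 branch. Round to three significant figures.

I ≈ 1.98 µA

Equivalent of the parallel group: R_p = 2.120 MΩ.
V_A by voltage divider: V_A = 10.1 × 2.120/(1.82 + 2.120) = 5.435 V.
I(R3) = V_A / R3 = 5.435/2.74 = 1.983 µA.
(Check via current divider: I_total = 2.563 µA; share G_k/ΣG = 0.7737 → same result.)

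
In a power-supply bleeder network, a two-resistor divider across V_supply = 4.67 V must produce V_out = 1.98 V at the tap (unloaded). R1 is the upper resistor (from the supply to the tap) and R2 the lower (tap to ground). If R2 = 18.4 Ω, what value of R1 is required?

The divider ratio is R2/(R1+R2) = 1.98/4.67 = 0.4240.
Rearranging, R1 = R2·(1−k)/k = 18.4 × 1.359 = 25.00 Ω.

R1 ≈ 25.0 Ω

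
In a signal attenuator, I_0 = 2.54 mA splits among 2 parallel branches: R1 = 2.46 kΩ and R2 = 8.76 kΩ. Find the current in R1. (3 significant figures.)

I ≈ 1.98 mA

Two-branch current divider: I_k = I_0 · R_other/(R_1 + R_2).
I(R1) = 2.54 × 8.76/(2.46 + 8.76) = 2.54 × 0.7807 = 1.983 mA.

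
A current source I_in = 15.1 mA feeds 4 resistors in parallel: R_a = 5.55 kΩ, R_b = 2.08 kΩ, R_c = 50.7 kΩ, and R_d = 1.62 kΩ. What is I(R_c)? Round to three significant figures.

I ≈ 0.229 mA

ΣG = 1/5.55 + 1/2.08 + 1/50.7 + 1/1.62 = 1.298.
R_c takes the fraction G_k/ΣG = 0.01972/1.298 = 0.01520, so I = 15.1 × 0.01520 = 0.2295 mA.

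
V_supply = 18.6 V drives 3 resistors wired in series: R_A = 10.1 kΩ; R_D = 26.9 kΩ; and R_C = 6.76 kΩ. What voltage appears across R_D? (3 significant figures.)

V ≈ 11.4 V

ΣR = 10.1 + 26.9 + 6.76 = 43.76 kΩ.
Voltage divider: V = V_supply · (26.90 / 43.76) = 18.6 × 0.6147 = 11.43 V.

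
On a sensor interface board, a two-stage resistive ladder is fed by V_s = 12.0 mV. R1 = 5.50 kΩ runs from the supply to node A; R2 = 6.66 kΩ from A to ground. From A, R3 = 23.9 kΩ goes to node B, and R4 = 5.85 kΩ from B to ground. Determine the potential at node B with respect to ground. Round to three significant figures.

Node A sees R2 in parallel with the series input of stage 2, R3 + R4 = 29.75 kΩ.
R2 ‖ (R3+R4) = 5.442 kΩ.
First divider: V_A = V_s · 5.442/(5.50 + 5.442) = 5.968 mV.
V_B = V_A × 0.1966 = 1.174 mV.

V_B ≈ 1.17 mV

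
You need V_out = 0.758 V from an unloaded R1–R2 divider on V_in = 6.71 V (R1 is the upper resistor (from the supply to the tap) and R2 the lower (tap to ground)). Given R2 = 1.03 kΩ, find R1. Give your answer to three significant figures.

The divider ratio is R2/(R1+R2) = 0.758/6.71 = 0.1130.
R1 = R2·(1/k − 1) = 1.03 × 7.852 = 8.088 kΩ.

R1 ≈ 8.09 kΩ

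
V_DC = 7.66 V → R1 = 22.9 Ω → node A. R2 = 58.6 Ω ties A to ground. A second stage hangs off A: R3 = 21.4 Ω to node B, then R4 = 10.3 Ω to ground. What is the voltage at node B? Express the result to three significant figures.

Node A sees R2 in parallel with the series input of stage 2, R3 + R4 = 31.70 Ω.
Effective lower resistance at A: R2 ‖ 31.70 = 20.57 Ω.
First divider: V_A = V_DC · 20.57/(22.9 + 20.57) = 3.625 V.
V_B = V_A × 0.3249 = 1.178 V.

V_B ≈ 1.18 V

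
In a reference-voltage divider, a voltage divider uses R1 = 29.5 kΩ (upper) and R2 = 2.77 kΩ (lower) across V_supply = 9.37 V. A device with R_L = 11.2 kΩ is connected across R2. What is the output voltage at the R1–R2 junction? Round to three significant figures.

V_out ≈ 0.656 V

The load sits in parallel with R2, giving an effective lower resistance R2' = R2·R_L/(R2+R_L) = 2.221 kΩ.
Then V_out = V_supply · R2'/(R1 + R2') = 9.37 × 2.221/31.72 = 0.6560 V.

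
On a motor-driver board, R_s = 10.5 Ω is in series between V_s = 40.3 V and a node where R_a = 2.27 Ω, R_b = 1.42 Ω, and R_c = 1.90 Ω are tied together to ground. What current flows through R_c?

Combine the parallel branches: R_p = (1/2.27 + 1/1.42 + 1/1.90)⁻¹ = 0.5984 Ω.
Node voltage V_A = V_s · R_p/(R_s + R_p) = 40.3 × 0.05392 = 2.173 V.
I(R_c) = V_A / R_c = 2.173/1.90 = 1.144 A.

I ≈ 1.14 A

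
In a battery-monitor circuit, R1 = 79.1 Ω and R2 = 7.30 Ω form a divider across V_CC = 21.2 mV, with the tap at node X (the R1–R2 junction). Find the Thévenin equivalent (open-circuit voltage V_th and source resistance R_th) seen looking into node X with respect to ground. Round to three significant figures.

V_th ≈ 1.79 mV, R_th ≈ 6.68 Ω

Open-circuit (no load on X): V_th = V_CC · R2/(R1 + R2) = 21.2 × 7.30/(79.10 + 7.30) = 1.791 mV.
Looking into X with the source shorted: R_th = R1·R2/(R1+R2) = 79.10 × 7.30/86.40 = 6.683 Ω.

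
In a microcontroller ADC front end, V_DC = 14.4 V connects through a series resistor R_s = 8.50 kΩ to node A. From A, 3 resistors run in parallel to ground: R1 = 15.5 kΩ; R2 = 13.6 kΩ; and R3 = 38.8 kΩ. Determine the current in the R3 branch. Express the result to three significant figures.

Equivalent of the parallel group: R_p = 6.104 kΩ.
V_A by voltage divider: V_A = 14.4 × 6.104/(8.50 + 6.104) = 6.019 V.
Branch current I = V_A/R3 = 6.019/38.8 = 0.1551 mA.

I ≈ 0.155 mA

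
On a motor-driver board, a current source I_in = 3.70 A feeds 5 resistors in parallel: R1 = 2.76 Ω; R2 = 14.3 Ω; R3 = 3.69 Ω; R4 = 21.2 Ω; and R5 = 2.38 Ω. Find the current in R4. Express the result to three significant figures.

I ≈ 0.149 A

Total conductance ΣG = 1/2.76 + 1/14.3 + 1/3.69 + 1/21.2 + 1/2.38 = 1.171 (units of 1/Ω).
By the current-divider rule, I = I_in · G_k/ΣG = 3.70 × 0.04030 = 0.1491 A.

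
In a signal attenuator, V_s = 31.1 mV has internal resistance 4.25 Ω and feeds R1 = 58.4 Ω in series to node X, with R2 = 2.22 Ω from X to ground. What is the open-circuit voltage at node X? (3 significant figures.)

R1' = 4.25 + 58.4 = 62.65 Ω (source resistance + R1).
V_th is the unloaded tap voltage: V_s · R2/(R1'+R2) = 31.1 × 0.03422 = 1.064 mV.

V_th ≈ 1.06 mV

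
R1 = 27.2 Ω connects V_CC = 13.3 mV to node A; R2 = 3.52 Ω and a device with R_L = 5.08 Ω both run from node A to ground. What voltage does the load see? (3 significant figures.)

V_out ≈ 0.944 mV

The load sits in parallel with R2, giving an effective lower resistance R2' = R2·R_L/(R2+R_L) = 2.079 Ω.
Then V_out = V_CC · R2'/(R1 + R2') = 13.3 × 2.079/29.28 = 0.9445 mV.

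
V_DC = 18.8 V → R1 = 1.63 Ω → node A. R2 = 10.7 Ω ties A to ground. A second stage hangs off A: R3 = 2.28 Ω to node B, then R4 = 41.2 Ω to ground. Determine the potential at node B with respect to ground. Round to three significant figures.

The second stage (R3 + R4 = 43.48 Ω) loads node A in parallel with R2.
R2 ‖ (R3+R4) = 8.587 Ω.
V_A = 18.8 × 8.587/(1.63 + 8.587) = 15.80 V.
Then the unloaded second divider: V_B = V_A × R4/(R3+R4) = 15.80 × 0.9476 = 14.97 V.

V_B ≈ 15.0 V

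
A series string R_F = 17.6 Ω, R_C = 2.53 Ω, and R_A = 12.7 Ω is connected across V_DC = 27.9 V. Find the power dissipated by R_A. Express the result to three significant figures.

P ≈ 9.17 W

Series current I = V_DC/ΣR = 27.9/32.83 = 0.8498 A.
P = I²R = 0.7222 × 12.7 = 9.172 W.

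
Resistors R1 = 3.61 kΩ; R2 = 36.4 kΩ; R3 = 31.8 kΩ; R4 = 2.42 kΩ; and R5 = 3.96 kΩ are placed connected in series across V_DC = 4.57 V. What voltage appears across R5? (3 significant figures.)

ΣR = 3.61 + 36.4 + 31.8 + 2.42 + 3.96 = 78.19 kΩ.
By the voltage-divider rule, V = 4.57 × 3.960/78.19 = 0.2315 V.

V ≈ 0.231 V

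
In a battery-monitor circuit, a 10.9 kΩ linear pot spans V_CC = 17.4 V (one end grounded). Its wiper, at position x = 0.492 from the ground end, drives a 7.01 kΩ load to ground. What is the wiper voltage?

Lower segment x·R_p = 5.363 kΩ; upper segment (1−x)·R_p = 5.537 kΩ.
R_L loads the lower segment: effective lower R = 3.038 kΩ.
V_out = 17.4 × 3.038/(5.537 + 3.038) = 6.165 V.
(Unloaded: V_out = x·V_CC = 8.56 V.)

V_out ≈ 6.16 V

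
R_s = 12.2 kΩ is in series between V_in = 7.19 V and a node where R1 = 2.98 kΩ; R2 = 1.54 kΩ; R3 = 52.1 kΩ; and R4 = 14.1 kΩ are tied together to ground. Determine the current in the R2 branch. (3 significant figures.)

I ≈ 0.331 mA

Combine the parallel branches: R_p = (1/2.98 + 1/1.54 + 1/52.1 + 1/14.1)⁻¹ = 0.9302 kΩ.
Node voltage V_A = V_in · R_p/(R_s + R_p) = 7.19 × 0.07084 = 0.5094 V.
I(R2) = V_A / R2 = 0.5094/1.54 = 0.3308 mA.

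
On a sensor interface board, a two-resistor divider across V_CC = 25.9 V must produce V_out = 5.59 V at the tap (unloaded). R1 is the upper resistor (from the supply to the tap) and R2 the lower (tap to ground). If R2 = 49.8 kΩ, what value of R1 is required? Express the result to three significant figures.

R1 ≈ 181 kΩ

The divider ratio is R2/(R1+R2) = 5.59/25.9 = 0.2158.
Rearranging, R1 = R2·(1−k)/k = 49.8 × 3.633 = 180.9 kΩ.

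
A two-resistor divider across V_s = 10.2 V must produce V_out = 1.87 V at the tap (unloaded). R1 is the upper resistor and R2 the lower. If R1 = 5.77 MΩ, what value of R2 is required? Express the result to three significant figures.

R2 ≈ 1.30 MΩ

Required fraction k = V_out/V_s = 0.1833.
R2 = R1 · 0.1833/(1 − 0.1833) = 1.295 MΩ.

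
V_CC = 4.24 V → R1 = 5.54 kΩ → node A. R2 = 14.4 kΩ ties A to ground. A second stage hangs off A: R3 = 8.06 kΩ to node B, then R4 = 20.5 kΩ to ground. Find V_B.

V_B ≈ 1.93 V

Node A sees R2 in parallel with the series input of stage 2, R3 + R4 = 28.56 kΩ.
Effective lower resistance at A: R2 ‖ 28.56 = 9.573 kΩ.
V_A = 4.24 × 9.573/(5.54 + 9.573) = 2.686 V.
V_B = V_A × 0.7178 = 1.928 V.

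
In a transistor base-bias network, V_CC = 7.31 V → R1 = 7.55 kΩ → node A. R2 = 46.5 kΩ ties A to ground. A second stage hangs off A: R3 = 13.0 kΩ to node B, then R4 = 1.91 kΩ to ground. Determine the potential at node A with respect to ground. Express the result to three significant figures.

Looking into the second stage from A: R3 + R4 = 14.91 kΩ appears in parallel with R2.
Effective lower resistance at A: R2 ‖ 14.91 = 11.29 kΩ.
V_A = 7.31 × 11.29/(7.55 + 11.29) = 4.381 V.

V_A ≈ 4.38 V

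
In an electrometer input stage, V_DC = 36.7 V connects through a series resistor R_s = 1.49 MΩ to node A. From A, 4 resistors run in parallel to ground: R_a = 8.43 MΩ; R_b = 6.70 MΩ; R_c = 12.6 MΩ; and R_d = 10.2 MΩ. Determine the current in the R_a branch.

Parallel bank: R_p = 1/(1/8.43 + 1/6.70 + 1/12.6 + 1/10.2) = 2.246 MΩ.
Node voltage V_A = V_DC · R_p/(R_s + R_p) = 36.7 × 0.6012 = 22.06 V.
Branch current I = V_A/R_a = 22.06/8.43 = 2.617 µA.

I ≈ 2.62 µA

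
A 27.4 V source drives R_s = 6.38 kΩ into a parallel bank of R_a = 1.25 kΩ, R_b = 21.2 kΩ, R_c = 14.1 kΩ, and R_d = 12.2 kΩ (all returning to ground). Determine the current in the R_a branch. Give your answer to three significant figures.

I ≈ 2.97 mA

Combine the parallel branches: R_p = (1/1.25 + 1/21.2 + 1/14.1 + 1/12.2)⁻¹ = 0.9999 kΩ.
V_A by voltage divider: V_A = 27.4 × 0.9999/(6.38 + 0.9999) = 3.713 V.
I(R_a) = V_A / R_a = 3.713/1.25 = 2.970 mA.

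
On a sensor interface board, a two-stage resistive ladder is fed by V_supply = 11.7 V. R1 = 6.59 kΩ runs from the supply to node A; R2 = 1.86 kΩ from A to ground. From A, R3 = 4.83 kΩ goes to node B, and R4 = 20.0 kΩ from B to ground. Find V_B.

V_B ≈ 1.96 V

The second stage (R3 + R4 = 24.83 kΩ) loads node A in parallel with R2.
R2 ‖ (R3+R4) = 1.730 kΩ.
First divider: V_A = V_supply · 1.730/(6.59 + 1.730) = 2.433 V.
Stage 2 is unloaded, so V_B = V_A · R4/(R3+R4) = 2.433 × 20.0/24.83 = 1.960 V.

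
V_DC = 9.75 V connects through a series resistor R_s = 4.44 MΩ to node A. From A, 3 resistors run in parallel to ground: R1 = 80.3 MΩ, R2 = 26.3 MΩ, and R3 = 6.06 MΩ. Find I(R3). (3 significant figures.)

Parallel bank: R_p = 1/(1/80.3 + 1/26.3 + 1/6.06) = 4.641 MΩ.
V_A = 9.75 × 4.641/9.081 = 4.983 V.
Branch current I = V_A/R3 = 4.983/6.06 = 0.8222 µA.

I ≈ 0.822 µA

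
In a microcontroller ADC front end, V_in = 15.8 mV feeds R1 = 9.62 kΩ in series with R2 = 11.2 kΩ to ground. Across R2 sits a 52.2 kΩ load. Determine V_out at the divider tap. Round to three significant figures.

V_out ≈ 7.73 mV

R2 ‖ R_L = (11.2 × 52.2)/(11.2 + 52.2) = 9.221 kΩ.
Now apply the divider: V_out = 15.8 × 0.4894 = 7.733 mV.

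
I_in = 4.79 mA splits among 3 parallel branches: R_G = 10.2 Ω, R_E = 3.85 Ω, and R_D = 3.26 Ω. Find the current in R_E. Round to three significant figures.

Conductances: ΣG = 1/10.2 + 1/3.85 + 1/3.26 = 0.6645 (1/Ω).
Current divider: I(R_E) = I_in · G_k/ΣG = 4.79 × (0.2597/0.6645) = 4.79 × 0.3909 = 1.872 mA.

I ≈ 1.87 mA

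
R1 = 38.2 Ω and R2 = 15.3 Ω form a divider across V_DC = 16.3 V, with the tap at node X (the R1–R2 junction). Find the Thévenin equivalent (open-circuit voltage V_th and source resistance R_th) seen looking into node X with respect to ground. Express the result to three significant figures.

V_th ≈ 4.66 V, R_th ≈ 10.9 Ω

Open-circuit (no load on X): V_th = V_DC · R2/(R1 + R2) = 16.3 × 15.3/(38.20 + 15.3) = 4.661 V.
Zeroing V_DC shorts the top of R1 to ground, so R_th = R1 ‖ R2 = 10.92 Ω.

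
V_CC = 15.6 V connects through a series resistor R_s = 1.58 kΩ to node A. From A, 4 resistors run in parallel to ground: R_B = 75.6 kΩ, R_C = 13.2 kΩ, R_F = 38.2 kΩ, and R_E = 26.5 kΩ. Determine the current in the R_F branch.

I ≈ 0.329 mA

Equivalent of the parallel group: R_p = 6.540 kΩ.
V_A = 15.6 × 6.540/8.120 = 12.56 V.
Branch current I = V_A/R_F = 12.56/38.2 = 0.3289 mA.
(Equivalently: I_total = 1.921 mA, then current-divider fraction G_k/ΣG = 0.1712.)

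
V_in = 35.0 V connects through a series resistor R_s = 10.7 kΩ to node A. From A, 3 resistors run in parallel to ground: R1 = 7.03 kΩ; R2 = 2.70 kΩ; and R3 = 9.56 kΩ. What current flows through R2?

Parallel bank: R_p = 1/(1/7.03 + 1/2.70 + 1/9.56) = 1.620 kΩ.
V_A by voltage divider: V_A = 35.0 × 1.620/(10.7 + 1.620) = 4.603 V.
Branch current I = V_A/R2 = 4.603/2.70 = 1.705 mA.
(Check via current divider: I_total = 2.841 mA; share G_k/ΣG = 0.6001 → same result.)

I ≈ 1.70 mA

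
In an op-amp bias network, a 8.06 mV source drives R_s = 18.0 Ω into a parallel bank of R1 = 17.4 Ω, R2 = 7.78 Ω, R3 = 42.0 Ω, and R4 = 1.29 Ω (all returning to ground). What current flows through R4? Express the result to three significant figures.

Parallel bank: R_p = 1/(1/17.4 + 1/7.78 + 1/42.0 + 1/1.29) = 1.015 Ω.
V_A = 8.06 × 1.015/19.02 = 0.4303 mV.
I(R4) = V_A / R4 = 0.4303/1.29 = 0.3336 mA.

I ≈ 0.334 mA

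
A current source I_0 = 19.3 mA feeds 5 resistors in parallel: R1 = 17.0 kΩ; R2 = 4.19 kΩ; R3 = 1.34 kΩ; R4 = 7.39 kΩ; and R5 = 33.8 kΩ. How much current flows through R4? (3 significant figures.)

I ≈ 2.16 mA

Total conductance ΣG = 1/17.0 + 1/4.19 + 1/1.34 + 1/7.39 + 1/33.8 = 1.209 (units of 1/kΩ).
By the current-divider rule, I = I_0 · G_k/ΣG = 19.3 × 0.1120 = 2.161 mA.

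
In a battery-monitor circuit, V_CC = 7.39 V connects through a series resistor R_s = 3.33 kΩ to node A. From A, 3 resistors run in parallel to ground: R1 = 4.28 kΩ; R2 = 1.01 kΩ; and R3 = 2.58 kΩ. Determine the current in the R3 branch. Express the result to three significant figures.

Equivalent of the parallel group: R_p = 0.6206 kΩ.
V_A by voltage divider: V_A = 7.39 × 0.6206/(3.33 + 0.6206) = 1.161 V.
I(R3) = V_A / R3 = 1.161/2.58 = 0.4500 mA.

I ≈ 0.450 mA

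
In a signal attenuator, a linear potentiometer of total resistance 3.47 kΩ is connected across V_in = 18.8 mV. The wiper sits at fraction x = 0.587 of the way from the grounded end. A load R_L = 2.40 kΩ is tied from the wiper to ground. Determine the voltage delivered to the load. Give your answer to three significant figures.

V_out ≈ 8.17 mV

The pot divides into 1.433 kΩ above the wiper and 2.037 kΩ below.
Lower segment in parallel with the load: 2.037 ‖ 2.40 = 1.102 kΩ.
Then V_out = V_in · 1.102/(1.433 + 1.102) = 8.171 mV.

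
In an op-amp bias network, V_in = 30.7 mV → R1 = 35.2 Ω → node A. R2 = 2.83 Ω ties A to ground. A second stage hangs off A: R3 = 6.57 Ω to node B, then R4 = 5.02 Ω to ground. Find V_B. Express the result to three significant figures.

V_B ≈ 0.807 mV

The second stage (R3 + R4 = 11.59 Ω) loads node A in parallel with R2.
Effective lower resistance at A: R2 ‖ 11.59 = 2.275 Ω.
V_A = 30.7 × 2.275/(35.2 + 2.275) = 1.863 mV.
V_B = V_A × 0.4331 = 0.8071 mV.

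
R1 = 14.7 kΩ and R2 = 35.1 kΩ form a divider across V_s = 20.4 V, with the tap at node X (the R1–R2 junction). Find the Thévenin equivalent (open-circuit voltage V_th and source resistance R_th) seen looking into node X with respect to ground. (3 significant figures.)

V_th ≈ 14.4 V, R_th ≈ 10.4 kΩ

With X open, the divider is unloaded: V_th = 20.4 × 35.1/49.80 = 14.38 V.
Looking into X with the source shorted: R_th = R1·R2/(R1+R2) = 14.70 × 35.1/49.80 = 10.36 kΩ.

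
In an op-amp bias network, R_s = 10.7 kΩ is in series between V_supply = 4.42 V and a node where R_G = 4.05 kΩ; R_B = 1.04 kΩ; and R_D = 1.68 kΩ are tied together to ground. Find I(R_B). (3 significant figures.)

Combine the parallel branches: R_p = (1/4.05 + 1/1.04 + 1/1.68)⁻¹ = 0.5544 kΩ.
V_A = 4.42 × 0.5544/11.25 = 0.2177 V.
I(R_B) = V_A / R_B = 0.2177/1.04 = 0.2094 mA.
(Check via current divider: I_total = 0.3927 mA; share G_k/ΣG = 0.5331 → same result.)

I ≈ 0.209 mA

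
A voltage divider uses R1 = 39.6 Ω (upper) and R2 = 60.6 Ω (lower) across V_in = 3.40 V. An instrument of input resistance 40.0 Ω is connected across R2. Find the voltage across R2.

V_out ≈ 1.29 V

First combine the lower leg with the load: R2 ‖ R_L = 24.10 Ω.
Voltage divider with the loaded lower leg: V_out = 3.40 × 24.10/(39.6 + 24.10) = 3.40 × 0.3783 = 1.286 V.
(Unloaded it would be 2.06 V; the load pulls it down.)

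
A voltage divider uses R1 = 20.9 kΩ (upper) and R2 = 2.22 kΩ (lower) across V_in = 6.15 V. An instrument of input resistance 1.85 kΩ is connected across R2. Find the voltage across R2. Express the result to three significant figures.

R2 ‖ R_L = (2.22 × 1.85)/(2.22 + 1.85) = 1.009 kΩ.
Now apply the divider: V_out = 6.15 × 0.04606 = 0.2833 V.

V_out ≈ 0.283 V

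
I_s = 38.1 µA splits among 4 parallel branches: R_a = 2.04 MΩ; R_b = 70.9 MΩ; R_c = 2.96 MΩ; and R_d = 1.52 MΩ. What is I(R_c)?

ΣG = 1/2.04 + 1/70.9 + 1/2.96 + 1/1.52 = 1.500.
R_c takes the fraction G_k/ΣG = 0.3378/1.500 = 0.2252, so I = 38.1 × 0.2252 = 8.581 µA.

I ≈ 8.58 µA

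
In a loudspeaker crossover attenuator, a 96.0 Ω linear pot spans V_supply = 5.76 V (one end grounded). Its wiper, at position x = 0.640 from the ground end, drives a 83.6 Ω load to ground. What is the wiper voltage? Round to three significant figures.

Lower segment x·R_p = 61.44 Ω; upper segment (1−x)·R_p = 34.56 Ω.
R_L loads the lower segment: effective lower R = 35.41 Ω.
Loaded-divider output: V_out = 5.76 × 0.5061 = 2.915 V.

V_out ≈ 2.92 V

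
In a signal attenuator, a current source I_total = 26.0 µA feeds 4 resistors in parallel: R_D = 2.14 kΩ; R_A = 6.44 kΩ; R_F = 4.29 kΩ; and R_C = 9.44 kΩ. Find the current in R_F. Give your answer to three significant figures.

Conductances: ΣG = 1/2.14 + 1/6.44 + 1/4.29 + 1/9.44 = 0.9616 (1/kΩ).
By the current-divider rule, I = I_total · G_k/ΣG = 26.0 × 0.2424 = 6.303 µA.

I ≈ 6.30 µA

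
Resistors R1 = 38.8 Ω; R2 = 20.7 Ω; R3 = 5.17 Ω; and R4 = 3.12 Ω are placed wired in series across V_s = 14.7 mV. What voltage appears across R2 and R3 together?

Series total: ΣR = 38.8 + 20.7 + 5.17 + 3.12 = 67.79 Ω.
R_{R2..R3} = 20.7 + 5.17 = 25.87 Ω.
By the voltage-divider rule, V = 14.7 × 25.87/67.79 = 5.610 mV.

V ≈ 5.61 mV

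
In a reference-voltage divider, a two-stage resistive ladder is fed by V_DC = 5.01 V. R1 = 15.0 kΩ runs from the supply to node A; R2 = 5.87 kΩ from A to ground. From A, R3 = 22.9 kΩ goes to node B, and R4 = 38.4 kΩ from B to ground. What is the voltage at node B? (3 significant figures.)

V_B ≈ 0.826 V

Node A sees R2 in parallel with the series input of stage 2, R3 + R4 = 61.30 kΩ.
Effective lower resistance at A: R2 ‖ 61.30 = 5.357 kΩ.
V_A = 5.01 × 5.357/(15.0 + 5.357) = 1.318 V.
Stage 2 is unloaded, so V_B = V_A · R4/(R3+R4) = 1.318 × 38.4/61.30 = 0.8259 V.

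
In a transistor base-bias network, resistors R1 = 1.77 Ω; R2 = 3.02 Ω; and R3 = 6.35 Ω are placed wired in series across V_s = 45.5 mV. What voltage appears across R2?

ΣR = 1.77 + 3.02 + 6.35 = 11.14 Ω.
V = V_s · R/ΣR = 45.5 × 0.2711 = 12.33 mV.

V ≈ 12.3 mV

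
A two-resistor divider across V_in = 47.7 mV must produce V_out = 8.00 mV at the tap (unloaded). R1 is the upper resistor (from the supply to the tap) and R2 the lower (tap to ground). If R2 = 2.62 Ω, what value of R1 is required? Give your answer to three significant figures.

The divider ratio is R2/(R1+R2) = 8.00/47.7 = 0.1677.
R1 = R2·(1/k − 1) = 2.62 × 4.963 = 13.00 Ω.

R1 ≈ 13.0 Ω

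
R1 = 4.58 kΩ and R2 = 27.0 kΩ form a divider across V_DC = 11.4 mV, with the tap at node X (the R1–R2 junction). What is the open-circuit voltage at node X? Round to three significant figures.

V_th is the unloaded tap voltage: V_DC · R2/(R1+R2) = 11.4 × 0.8550 = 9.747 mV.

V_th ≈ 9.75 mV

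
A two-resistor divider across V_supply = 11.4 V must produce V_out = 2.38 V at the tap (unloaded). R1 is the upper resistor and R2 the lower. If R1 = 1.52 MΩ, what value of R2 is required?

Required fraction k = V_out/V_supply = 0.2088.
R2 = R1 · 0.2088/(1 − 0.2088) = 0.4011 MΩ.

R2 ≈ 0.401 MΩ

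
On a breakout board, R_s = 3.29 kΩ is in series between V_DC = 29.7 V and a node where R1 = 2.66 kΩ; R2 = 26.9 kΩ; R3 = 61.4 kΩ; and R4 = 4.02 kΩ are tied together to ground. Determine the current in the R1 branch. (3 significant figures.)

I ≈ 3.46 mA

Parallel bank: R_p = 1/(1/2.66 + 1/26.9 + 1/61.4 + 1/4.02) = 1.475 kΩ.
V_A = 29.7 × 1.475/4.765 = 9.192 V.
Branch current I = V_A/R1 = 9.192/2.66 = 3.456 mA.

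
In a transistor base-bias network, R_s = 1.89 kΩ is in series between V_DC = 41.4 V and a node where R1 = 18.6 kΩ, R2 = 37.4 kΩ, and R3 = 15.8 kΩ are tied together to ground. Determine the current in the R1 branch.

I ≈ 1.75 mA

Parallel bank: R_p = 1/(1/18.6 + 1/37.4 + 1/15.8) = 6.954 kΩ.
V_A = 41.4 × 6.954/8.844 = 32.55 V.
Branch current I = V_A/R1 = 32.55/18.6 = 1.750 mA.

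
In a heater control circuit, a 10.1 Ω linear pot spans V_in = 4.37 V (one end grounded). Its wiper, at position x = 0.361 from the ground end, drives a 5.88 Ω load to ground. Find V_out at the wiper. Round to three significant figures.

V_out ≈ 1.13 V

The pot divides into 6.454 Ω above the wiper and 3.646 Ω below.
(x·R_p) ‖ R_L = 2.251 Ω.
Then V_out = V_in · 2.251/(6.454 + 2.251) = 1.130 V.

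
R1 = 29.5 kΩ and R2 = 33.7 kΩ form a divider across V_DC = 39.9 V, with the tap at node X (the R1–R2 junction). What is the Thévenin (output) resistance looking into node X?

With V_DC suppressed (replaced by a short), R_th = R1 ‖ R2 = (29.50 × 33.7)/(29.50 + 33.7) = 15.73 kΩ.

R_th ≈ 15.7 kΩ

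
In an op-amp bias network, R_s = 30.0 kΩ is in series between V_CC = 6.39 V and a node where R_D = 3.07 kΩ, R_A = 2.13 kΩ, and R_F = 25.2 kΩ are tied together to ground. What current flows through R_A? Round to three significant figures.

I ≈ 0.115 mA

Combine the parallel branches: R_p = (1/3.07 + 1/2.13 + 1/25.2)⁻¹ = 1.198 kΩ.
V_A = 6.39 × 1.198/31.20 = 0.2453 V.
I(R_A) = V_A / R_A = 0.2453/2.13 = 0.1152 mA.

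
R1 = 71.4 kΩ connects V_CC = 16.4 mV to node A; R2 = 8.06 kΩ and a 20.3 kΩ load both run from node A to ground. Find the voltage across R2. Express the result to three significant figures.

R2 ‖ R_L = (8.06 × 20.3)/(8.06 + 20.3) = 5.769 kΩ.
Now apply the divider: V_out = 16.4 × 0.07476 = 1.226 mV.
(Unloaded it would be 1.66 mV; the load pulls it down.)

V_out ≈ 1.23 mV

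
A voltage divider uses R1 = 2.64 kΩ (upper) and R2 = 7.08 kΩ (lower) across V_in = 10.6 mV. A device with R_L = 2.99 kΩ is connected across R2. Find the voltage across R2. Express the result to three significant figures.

V_out ≈ 4.70 mV

R2 ‖ R_L = (7.08 × 2.99)/(7.08 + 2.99) = 2.102 kΩ.
Voltage divider with the loaded lower leg: V_out = 10.6 × 2.102/(2.64 + 2.102) = 10.6 × 0.4433 = 4.699 mV.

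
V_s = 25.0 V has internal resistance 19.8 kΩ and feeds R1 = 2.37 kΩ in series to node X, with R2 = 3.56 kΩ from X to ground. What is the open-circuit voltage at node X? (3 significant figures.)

V_th ≈ 3.46 V

R1' = 19.8 + 2.37 = 22.17 kΩ (source resistance + R1).
With X open, the divider is unloaded: V_th = 25.0 × 3.56/25.73 = 3.459 V.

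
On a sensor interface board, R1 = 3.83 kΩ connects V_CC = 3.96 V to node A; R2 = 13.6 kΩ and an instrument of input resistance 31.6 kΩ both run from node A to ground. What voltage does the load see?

V_out ≈ 2.82 V

First combine the lower leg with the load: R2 ‖ R_L = 9.508 kΩ.
Voltage divider with the loaded lower leg: V_out = 3.96 × 9.508/(3.83 + 9.508) = 3.96 × 0.7128 = 2.823 V.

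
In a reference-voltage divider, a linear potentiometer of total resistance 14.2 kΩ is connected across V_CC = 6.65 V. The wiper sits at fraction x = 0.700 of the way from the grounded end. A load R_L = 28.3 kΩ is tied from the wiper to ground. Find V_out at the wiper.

V_out ≈ 4.21 V

The pot divides into 4.260 kΩ above the wiper and 9.940 kΩ below.
(x·R_p) ‖ R_L = 7.356 kΩ.
Loaded-divider output: V_out = 6.65 × 0.6333 = 4.211 V.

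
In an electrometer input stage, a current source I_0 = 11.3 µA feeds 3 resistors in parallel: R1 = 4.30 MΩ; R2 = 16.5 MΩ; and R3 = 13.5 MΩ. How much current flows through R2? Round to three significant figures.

Total conductance ΣG = 1/4.30 + 1/16.5 + 1/13.5 = 0.3672 (units of 1/MΩ).
By the current-divider rule, I = I_0 · G_k/ΣG = 11.3 × 0.1650 = 1.865 µA.

I ≈ 1.86 µA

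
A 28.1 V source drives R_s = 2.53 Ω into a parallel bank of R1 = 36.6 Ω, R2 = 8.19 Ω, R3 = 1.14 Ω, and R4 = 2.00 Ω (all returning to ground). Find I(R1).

Parallel bank: R_p = 1/(1/36.6 + 1/8.19 + 1/1.14 + 1/2.00) = 0.6550 Ω.
Node voltage V_A = V_DC · R_p/(R_s + R_p) = 28.1 × 0.2057 = 5.779 V.
Branch current I = V_A/R1 = 5.779/36.6 = 0.1579 A.

I ≈ 0.158 A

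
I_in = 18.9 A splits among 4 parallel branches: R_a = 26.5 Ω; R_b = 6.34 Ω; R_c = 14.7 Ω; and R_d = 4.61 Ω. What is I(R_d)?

ΣG = 1/26.5 + 1/6.34 + 1/14.7 + 1/4.61 = 0.4804.
By the current-divider rule, I = I_in · G_k/ΣG = 18.9 × 0.4515 = 8.534 A.

I ≈ 8.53 A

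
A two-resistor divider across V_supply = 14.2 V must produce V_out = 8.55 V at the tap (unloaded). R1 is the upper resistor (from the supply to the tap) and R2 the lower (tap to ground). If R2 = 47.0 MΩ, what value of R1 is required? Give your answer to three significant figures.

R1 ≈ 31.1 MΩ

Required fraction k = V_out/V_supply = 0.6021.
So R1 = R2 · (V_supply/V_out − 1) = 47.0 × (14.2/8.55 − 1) = 47.0 × 0.6608 = 31.06 MΩ.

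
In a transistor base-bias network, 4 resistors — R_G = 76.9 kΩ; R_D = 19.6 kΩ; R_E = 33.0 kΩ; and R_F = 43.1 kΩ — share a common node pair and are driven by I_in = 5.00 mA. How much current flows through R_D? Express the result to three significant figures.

I ≈ 2.17 mA

Total conductance ΣG = 1/76.9 + 1/19.6 + 1/33.0 + 1/43.1 = 0.1175 (units of 1/kΩ).
By the current-divider rule, I = I_in · G_k/ΣG = 5.00 × 0.4341 = 2.171 mA.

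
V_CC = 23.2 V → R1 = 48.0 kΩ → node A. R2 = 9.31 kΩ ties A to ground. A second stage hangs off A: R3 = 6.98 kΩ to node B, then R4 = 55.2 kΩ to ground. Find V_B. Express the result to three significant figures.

V_B ≈ 2.97 V

The second stage (R3 + R4 = 62.18 kΩ) loads node A in parallel with R2.
R2 ‖ (R3+R4) = 8.098 kΩ.
So V_A = 23.2 × 0.1443 = 3.349 V.
V_B = V_A × 0.8877 = 2.973 V.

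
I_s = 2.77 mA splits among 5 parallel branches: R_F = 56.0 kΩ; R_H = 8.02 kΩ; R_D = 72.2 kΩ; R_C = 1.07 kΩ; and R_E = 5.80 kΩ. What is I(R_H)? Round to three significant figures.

ΣG = 1/56.0 + 1/8.02 + 1/72.2 + 1/1.07 + 1/5.80 = 1.263.
By the current-divider rule, I = I_s · G_k/ΣG = 2.77 × 0.09869 = 0.2734 mA.

I ≈ 0.273 mA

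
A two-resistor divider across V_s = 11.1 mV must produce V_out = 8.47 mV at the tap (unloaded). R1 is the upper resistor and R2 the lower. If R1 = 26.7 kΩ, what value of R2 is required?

V_out/V_s = R2/(R1+R2) = 0.7631.
Rearranging, R2 = R1·k/(1−k) = 26.7 × 3.221 = 85.99 kΩ.

R2 ≈ 86.0 kΩ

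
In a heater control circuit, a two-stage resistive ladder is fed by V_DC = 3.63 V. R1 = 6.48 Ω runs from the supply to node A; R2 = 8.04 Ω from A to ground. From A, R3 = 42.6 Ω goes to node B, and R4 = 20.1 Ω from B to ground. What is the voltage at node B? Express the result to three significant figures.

Node A sees R2 in parallel with the series input of stage 2, R3 + R4 = 62.70 Ω.
R2 ‖ (R3+R4) = 7.126 Ω.
V_A = 3.63 × 7.126/(6.48 + 7.126) = 1.901 V.
V_B = V_A × 0.3206 = 0.6095 V.

V_B ≈ 0.609 V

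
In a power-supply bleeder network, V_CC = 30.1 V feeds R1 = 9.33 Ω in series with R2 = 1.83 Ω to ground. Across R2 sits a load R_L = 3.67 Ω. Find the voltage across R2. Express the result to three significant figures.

First combine the lower leg with the load: R2 ‖ R_L = 1.221 Ω.
Then V_out = V_CC · R2'/(R1 + R2') = 30.1 × 1.221/10.55 = 3.484 V.

V_out ≈ 3.48 V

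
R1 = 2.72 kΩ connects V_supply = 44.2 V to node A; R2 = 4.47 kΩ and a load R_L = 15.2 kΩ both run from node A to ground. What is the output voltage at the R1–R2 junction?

The load sits in parallel with R2, giving an effective lower resistance R2' = R2·R_L/(R2+R_L) = 3.454 kΩ.
Now apply the divider: V_out = 44.2 × 0.5595 = 24.73 V.

V_out ≈ 24.7 V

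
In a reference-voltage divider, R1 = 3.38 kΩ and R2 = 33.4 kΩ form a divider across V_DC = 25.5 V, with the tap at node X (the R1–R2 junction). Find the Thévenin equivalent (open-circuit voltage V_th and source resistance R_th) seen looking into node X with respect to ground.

V_th ≈ 23.2 V, R_th ≈ 3.07 kΩ

With X open, the divider is unloaded: V_th = 25.5 × 33.4/36.78 = 23.16 V.
Zeroing V_DC shorts the top of R1 to ground, so R_th = R1 ‖ R2 = 3.069 kΩ.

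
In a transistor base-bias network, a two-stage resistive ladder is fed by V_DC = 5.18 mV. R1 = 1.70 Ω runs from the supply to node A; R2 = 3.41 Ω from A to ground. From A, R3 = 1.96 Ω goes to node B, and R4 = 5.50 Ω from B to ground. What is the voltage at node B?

V_B ≈ 2.21 mV

Looking into the second stage from A: R3 + R4 = 7.460 Ω appears in parallel with R2.
Effective lower resistance at A: R2 ‖ 7.460 = 2.340 Ω.
First divider: V_A = V_DC · 2.340/(1.70 + 2.340) = 3.000 mV.
Stage 2 is unloaded, so V_B = V_A · R4/(R3+R4) = 3.000 × 5.50/7.460 = 2.212 mV.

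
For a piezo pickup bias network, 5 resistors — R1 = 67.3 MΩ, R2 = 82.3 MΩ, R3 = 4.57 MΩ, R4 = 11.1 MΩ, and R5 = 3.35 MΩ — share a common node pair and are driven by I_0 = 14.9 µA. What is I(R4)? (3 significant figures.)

Conductances: ΣG = 1/67.3 + 1/82.3 + 1/4.57 + 1/11.1 + 1/3.35 = 0.6344 (1/MΩ).
By the current-divider rule, I = I_0 · G_k/ΣG = 14.9 × 0.1420 = 2.116 µA.

I ≈ 2.12 µA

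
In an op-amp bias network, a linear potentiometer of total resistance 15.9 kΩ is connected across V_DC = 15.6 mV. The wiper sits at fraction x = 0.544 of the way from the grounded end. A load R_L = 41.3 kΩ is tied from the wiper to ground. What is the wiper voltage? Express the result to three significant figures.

V_out ≈ 7.75 mV

The pot divides into 7.250 kΩ above the wiper and 8.650 kΩ below.
(x·R_p) ‖ R_L = 7.152 kΩ.
Loaded-divider output: V_out = 15.6 × 0.4966 = 7.747 mV.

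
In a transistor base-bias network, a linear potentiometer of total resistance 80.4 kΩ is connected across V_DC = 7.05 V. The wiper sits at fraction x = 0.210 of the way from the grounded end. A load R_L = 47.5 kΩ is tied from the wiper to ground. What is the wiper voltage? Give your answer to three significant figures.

The pot divides into 63.52 kΩ above the wiper and 16.88 kΩ below.
Lower segment in parallel with the load: 16.88 ‖ 47.5 = 12.46 kΩ.
Loaded-divider output: V_out = 7.05 × 0.1640 = 1.156 V.

V_out ≈ 1.16 V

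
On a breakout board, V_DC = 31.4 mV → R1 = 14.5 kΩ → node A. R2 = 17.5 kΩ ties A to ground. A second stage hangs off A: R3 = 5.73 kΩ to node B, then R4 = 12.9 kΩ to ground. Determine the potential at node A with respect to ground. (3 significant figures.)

The second stage (R3 + R4 = 18.63 kΩ) loads node A in parallel with R2.
R2 ‖ (R3+R4) = 9.024 kΩ.
V_A = 31.4 × 9.024/(14.5 + 9.024) = 12.05 mV.

V_A ≈ 12.0 mV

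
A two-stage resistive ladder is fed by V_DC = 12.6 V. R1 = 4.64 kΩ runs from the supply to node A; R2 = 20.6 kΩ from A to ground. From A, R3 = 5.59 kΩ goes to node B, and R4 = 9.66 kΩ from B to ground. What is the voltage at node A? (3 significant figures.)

The second stage (R3 + R4 = 15.25 kΩ) loads node A in parallel with R2.
Effective lower resistance at A: R2 ‖ 15.25 = 8.763 kΩ.
So V_A = 12.6 × 0.6538 = 8.238 V.

V_A ≈ 8.24 V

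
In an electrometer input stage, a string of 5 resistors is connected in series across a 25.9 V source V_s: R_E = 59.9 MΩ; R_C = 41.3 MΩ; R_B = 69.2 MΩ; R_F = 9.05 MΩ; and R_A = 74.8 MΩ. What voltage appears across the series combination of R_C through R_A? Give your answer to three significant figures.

V ≈ 19.8 V

Total series resistance ΣR = 59.9 + 41.3 + 69.2 + 9.05 + 74.8 = 254.2 MΩ.
R_{R_C..R_A} = 41.3 + 69.2 + 9.05 + 74.8 = 194.3 MΩ.
Voltage divider: V = V_s · (194.3 / 254.2) = 25.9 × 0.7644 = 19.80 V.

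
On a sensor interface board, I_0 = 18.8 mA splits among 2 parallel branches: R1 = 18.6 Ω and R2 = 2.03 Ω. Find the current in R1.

I ≈ 1.85 mA

With just two branches, the current splits inversely with resistance.
I(R1) = 18.8 × 2.03/(18.6 + 2.03) = 18.8 × 0.09840 = 1.850 mA.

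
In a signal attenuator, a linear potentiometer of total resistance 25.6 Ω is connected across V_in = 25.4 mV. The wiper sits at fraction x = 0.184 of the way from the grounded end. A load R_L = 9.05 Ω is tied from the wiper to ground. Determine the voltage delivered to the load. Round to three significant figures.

V_out ≈ 3.28 mV

Split the track: R_lower = x·R_p = 4.710 Ω, R_upper = (1−x)·R_p = 20.89 Ω.
R_L loads the lower segment: effective lower R = 3.098 Ω.
Loaded-divider output: V_out = 25.4 × 0.1291 = 3.280 mV.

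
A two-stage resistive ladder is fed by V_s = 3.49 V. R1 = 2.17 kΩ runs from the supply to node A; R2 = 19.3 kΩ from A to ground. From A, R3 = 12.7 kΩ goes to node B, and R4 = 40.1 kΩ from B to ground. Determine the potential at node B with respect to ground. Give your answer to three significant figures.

V_B ≈ 2.30 V

Looking into the second stage from A: R3 + R4 = 52.80 kΩ appears in parallel with R2.
Effective lower resistance at A: R2 ‖ 52.80 = 14.13 kΩ.
First divider: V_A = V_s · 14.13/(2.17 + 14.13) = 3.025 V.
Then the unloaded second divider: V_B = V_A × R4/(R3+R4) = 3.025 × 0.7595 = 2.298 V.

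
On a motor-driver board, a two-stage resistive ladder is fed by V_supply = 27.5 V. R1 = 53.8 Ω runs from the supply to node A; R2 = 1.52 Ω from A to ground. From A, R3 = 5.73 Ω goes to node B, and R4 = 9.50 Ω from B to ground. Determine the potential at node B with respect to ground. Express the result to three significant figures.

V_B ≈ 0.430 V

The second stage (R3 + R4 = 15.23 Ω) loads node A in parallel with R2.
Effective lower resistance at A: R2 ‖ 15.23 = 1.382 Ω.
So V_A = 27.5 × 0.02505 = 0.6888 V.
Then the unloaded second divider: V_B = V_A × R4/(R3+R4) = 0.6888 × 0.6238 = 0.4296 V.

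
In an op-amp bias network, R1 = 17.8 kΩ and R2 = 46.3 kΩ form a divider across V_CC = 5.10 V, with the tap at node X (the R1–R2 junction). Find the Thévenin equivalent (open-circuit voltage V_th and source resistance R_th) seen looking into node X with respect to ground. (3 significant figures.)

Open-circuit (no load on X): V_th = V_CC · R2/(R1 + R2) = 5.10 × 46.3/(17.80 + 46.3) = 3.684 V.
Zeroing V_CC shorts the top of R1 to ground, so R_th = R1 ‖ R2 = 12.86 kΩ.

V_th ≈ 3.68 V, R_th ≈ 12.9 kΩ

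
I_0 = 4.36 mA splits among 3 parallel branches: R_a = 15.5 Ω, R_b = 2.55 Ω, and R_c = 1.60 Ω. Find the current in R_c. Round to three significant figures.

I ≈ 2.52 mA

Conductances: ΣG = 1/15.5 + 1/2.55 + 1/1.60 = 1.082 (1/Ω).
Current divider: I(R_c) = I_0 · G_k/ΣG = 4.36 × (0.6250/1.082) = 4.36 × 0.5778 = 2.519 mA.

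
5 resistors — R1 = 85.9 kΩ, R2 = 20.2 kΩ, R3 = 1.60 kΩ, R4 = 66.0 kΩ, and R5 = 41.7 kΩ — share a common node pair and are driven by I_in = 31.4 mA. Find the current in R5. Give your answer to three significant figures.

I ≈ 1.04 mA

ΣG = 1/85.9 + 1/20.2 + 1/1.60 + 1/66.0 + 1/41.7 = 0.7253.
By the current-divider rule, I = I_in · G_k/ΣG = 31.4 × 0.03306 = 1.038 mA.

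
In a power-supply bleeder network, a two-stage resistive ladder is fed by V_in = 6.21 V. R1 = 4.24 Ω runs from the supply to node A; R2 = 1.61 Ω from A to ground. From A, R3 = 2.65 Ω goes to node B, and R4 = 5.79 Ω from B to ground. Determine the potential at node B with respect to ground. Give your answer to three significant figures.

The second stage (R3 + R4 = 8.440 Ω) loads node A in parallel with R2.
Effective lower resistance at A: R2 ‖ 8.440 = 1.352 Ω.
First divider: V_A = V_in · 1.352/(4.24 + 1.352) = 1.501 V.
Then the unloaded second divider: V_B = V_A × R4/(R3+R4) = 1.501 × 0.6860 = 1.030 V.

V_B ≈ 1.03 V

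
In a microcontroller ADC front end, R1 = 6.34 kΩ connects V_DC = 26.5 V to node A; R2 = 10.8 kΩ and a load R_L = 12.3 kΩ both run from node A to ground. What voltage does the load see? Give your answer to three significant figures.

First combine the lower leg with the load: R2 ‖ R_L = 5.751 kΩ.
Voltage divider with the loaded lower leg: V_out = 26.5 × 5.751/(6.34 + 5.751) = 26.5 × 0.4756 = 12.60 V.

V_out ≈ 12.6 V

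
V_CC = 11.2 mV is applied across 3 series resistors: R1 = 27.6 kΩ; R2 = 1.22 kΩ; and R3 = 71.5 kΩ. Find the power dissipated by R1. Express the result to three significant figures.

ΣR = 100.3 kΩ → I = 11.2/100.3 = 0.1116 µA.
V(R1) = I·R = 3.081 mV; P = V·I = 3.081 × 0.1116 = 0.3440 nW.

P ≈ 0.344 nW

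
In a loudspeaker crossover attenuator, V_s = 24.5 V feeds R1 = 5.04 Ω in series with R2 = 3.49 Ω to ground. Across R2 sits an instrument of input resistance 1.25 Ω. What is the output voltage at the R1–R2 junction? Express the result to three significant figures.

V_out ≈ 3.78 V

The load sits in parallel with R2, giving an effective lower resistance R2' = R2·R_L/(R2+R_L) = 0.9204 Ω.
Voltage divider with the loaded lower leg: V_out = 24.5 × 0.9204/(5.04 + 0.9204) = 24.5 × 0.1544 = 3.783 V.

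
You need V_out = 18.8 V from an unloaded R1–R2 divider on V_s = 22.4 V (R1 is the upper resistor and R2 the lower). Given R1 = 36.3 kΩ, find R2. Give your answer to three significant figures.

R2 ≈ 190 kΩ

The divider ratio is R2/(R1+R2) = 18.8/22.4 = 0.8393.
Rearranging, R2 = R1·k/(1−k) = 36.3 × 5.222 = 189.6 kΩ.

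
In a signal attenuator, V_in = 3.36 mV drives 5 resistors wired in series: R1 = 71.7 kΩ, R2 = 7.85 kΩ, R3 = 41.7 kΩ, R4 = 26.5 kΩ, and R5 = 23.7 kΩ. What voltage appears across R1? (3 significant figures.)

Total series resistance ΣR = 71.7 + 7.85 + 41.7 + 26.5 + 23.7 = 171.5 kΩ.
By the voltage-divider rule, V = 3.36 × 71.70/171.5 = 1.405 mV.

V ≈ 1.41 mV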